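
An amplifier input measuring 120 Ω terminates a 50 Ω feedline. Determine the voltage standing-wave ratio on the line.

Γ = (120 − 50)/(120 + 50) = 0.412
VSWR = (1 + 0.412)/(1 − 0.412)

VSWR ≈ 2.4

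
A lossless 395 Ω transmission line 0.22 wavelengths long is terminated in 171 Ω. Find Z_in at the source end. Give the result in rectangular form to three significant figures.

Z_in ≈ 792 + j274 Ω

βl = 2π × 0.22 = 79.2°
tan(βl) = tan(79.2°) = 5.24
Z_in = Z_0·(Z_L + jZ_0·tanβl)/(Z_0 + jZ_L·tanβl)
     = 395·(171 + j2070)/(395 + j896)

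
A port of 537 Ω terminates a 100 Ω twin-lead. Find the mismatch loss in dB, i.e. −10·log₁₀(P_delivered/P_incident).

Γ = (537 − 100)/(537 + 100) = 0.686
|Γ|² = 0.471, so P_del/P_inc = 1 − |Γ|² = 0.529
ML = −10·log₁₀(1 − |Γ|²)

mismatch loss ≈ 2.76 dB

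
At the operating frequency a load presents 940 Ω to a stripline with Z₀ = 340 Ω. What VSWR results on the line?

For a purely resistive load, VSWR = R_L/Z_0 or Z_0/R_L (whichever > 1) = 940/340

VSWR ≈ 2.76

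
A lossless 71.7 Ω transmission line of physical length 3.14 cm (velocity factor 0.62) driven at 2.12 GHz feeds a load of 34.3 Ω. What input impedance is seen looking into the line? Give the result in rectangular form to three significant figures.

λ = v/f = 0.62·c / 2.12 GHz = 0.0877 m
βl = 2π·l/λ = 2π × 0.358 = 129°
tan(βl) = tan(129°) = -1.24
Z_in = Z_0·(Z_L + jZ_0·tanβl)/(Z_0 + jZ_L·tanβl)
     = 71.7·(34.3 − j89)/(71.7 − j42.6)

Z_in ≈ 64.5 − j50.8 Ω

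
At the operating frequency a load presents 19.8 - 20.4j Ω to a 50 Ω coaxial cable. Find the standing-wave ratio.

Γ = (Z_L − Z_0)/(Z_L + Z_0) = (-30.2 − j20.4)/(69.8 − j20.4)
|Γ| = 36.4/72.7 = 0.501
VSWR = (1 + |Γ|)/(1 − |Γ|) = 1.5/0.499

VSWR ≈ 3.01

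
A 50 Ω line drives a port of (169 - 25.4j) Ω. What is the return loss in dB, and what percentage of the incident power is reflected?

Γ = (119 − j25.4)/(219 − j25.4), |Γ| = 0.552
RL = −20·log₁₀(0.552) = 5.16 dB
P_refl/P_inc = |Γ|² = 0.305

RL ≈ 5.16 dB; 30.5% of incident power reflected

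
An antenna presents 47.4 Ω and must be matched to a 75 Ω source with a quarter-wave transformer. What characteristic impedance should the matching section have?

Z_qwt ≈ 59.6 Ω

Z_qwt = √(Z_0·R_L) = √(75 × 47.4) = √3555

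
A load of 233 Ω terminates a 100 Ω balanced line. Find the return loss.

RL ≈ 7.97 dB

Γ = (233 − 100)/(233 + 100) = 0.399
RL = −20·log₁₀|Γ| = −20·log₁₀(0.399)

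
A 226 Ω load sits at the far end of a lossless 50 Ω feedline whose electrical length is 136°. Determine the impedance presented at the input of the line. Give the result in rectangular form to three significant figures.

Z_in ≈ 21.8 + j46.8 Ω

tan(βl) = tan(136°) = -0.966
Z_in = Z_0·(Z_L + jZ_0·tanβl)/(Z_0 + jZ_L·tanβl)
     = 50·(226 − j48.3)/(50 − j218)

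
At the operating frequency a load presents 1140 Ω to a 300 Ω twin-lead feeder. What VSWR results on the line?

Γ = (1140 − 300)/(1140 + 300) = 0.583
VSWR = (1 + 0.583)/(1 − 0.583)

VSWR ≈ 3.8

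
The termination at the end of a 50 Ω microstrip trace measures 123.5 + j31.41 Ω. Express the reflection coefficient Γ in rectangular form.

Γ = (Z_L − Z_0)/(Z_L + Z_0) = (73.5 + j31.41)/(173.5 + j31.41)

Γ ≈ 0.442 + j0.101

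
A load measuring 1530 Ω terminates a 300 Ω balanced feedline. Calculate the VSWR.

VSWR ≈ 5.1

Γ = (1530 − 300)/(1530 + 300) = 0.672
VSWR = (1 + 0.672)/(1 − 0.672)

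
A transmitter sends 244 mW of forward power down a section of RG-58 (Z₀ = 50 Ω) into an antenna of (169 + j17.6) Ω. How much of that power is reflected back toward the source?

|Γ| = |(119 + j17.6)/(219 + j17.6)| = 0.548
|Γ|² = 0.3
P_refl = |Γ|²·P_inc = 73.1 mW, P_del = (1 − |Γ|²)·P_inc = 171 mW

P_reflected ≈ 73.1 mW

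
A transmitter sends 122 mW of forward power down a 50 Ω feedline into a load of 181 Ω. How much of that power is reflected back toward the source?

P_reflected ≈ 39.2 mW

Γ = (181 − 50)/(181 + 50) = 0.567
|Γ|² = 0.322
P_refl = |Γ|²·P_inc = 39.2 mW, P_del = (1 − |Γ|²)·P_inc = 82.8 mW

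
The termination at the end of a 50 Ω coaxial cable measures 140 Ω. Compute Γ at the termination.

Γ = (Z_L − Z_0)/(Z_L + Z_0) = (140 − 50)/(140 + 50) = 90/190

Γ = 0.474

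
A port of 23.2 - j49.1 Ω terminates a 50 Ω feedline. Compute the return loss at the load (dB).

RL ≈ 3.95 dB

Γ = (-26.8 − j49.1)/(73.2 − j49.1), |Γ| = 0.635
RL = −20·log₁₀|Γ| = −20·log₁₀(0.635)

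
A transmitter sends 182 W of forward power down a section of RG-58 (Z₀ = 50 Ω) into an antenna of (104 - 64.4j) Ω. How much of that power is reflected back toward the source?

|Γ| = |(54 − j64.4)/(154 − j64.4)| = 0.503
|Γ|² = 0.253
P_refl = |Γ|²·P_inc = 46.1 W, P_del = (1 − |Γ|²)·P_inc = 136 W

P_reflected ≈ 46.1 W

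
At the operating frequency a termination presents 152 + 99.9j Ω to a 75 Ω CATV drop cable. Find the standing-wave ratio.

VSWR ≈ 3.07

Γ = (Z_L − Z_0)/(Z_L + Z_0) = (77 + j99.9)/(227 + j99.9)
|Γ| = 126/248 = 0.509
VSWR = (1 + |Γ|)/(1 − |Γ|) = 1.51/0.491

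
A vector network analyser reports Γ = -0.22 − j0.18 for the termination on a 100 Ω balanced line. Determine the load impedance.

Z_L = Z_0·(1 + Γ)/(1 − Γ) = 100·(0.78 − j0.18)/(1.22 + j0.18)

Z_L ≈ 60.4 − j23.7 Ω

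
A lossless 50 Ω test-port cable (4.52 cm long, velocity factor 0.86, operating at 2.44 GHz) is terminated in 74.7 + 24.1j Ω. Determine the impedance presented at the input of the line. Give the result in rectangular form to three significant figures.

λ = v/f = 0.86·c / 2.44 GHz = 0.106 m
βl = 2π·l/λ = 2π × 0.427 = 154°
tan(βl) = tan(154°) = -0.49
Z_in = Z_0·(Z_L + jZ_0·tanβl)/(Z_0 + jZ_L·tanβl)
     = 50·(74.7 − j0.405)/(61.8 − j36.6)

Z_in ≈ 44.9 + j26.3 Ω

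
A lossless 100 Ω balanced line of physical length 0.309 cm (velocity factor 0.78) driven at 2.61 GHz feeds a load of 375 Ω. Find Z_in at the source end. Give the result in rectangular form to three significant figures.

Z_in ≈ 234 − j171 Ω

λ = v/f = 0.78·c / 2.61 GHz = 0.0897 m
βl = 2π·l/λ = 2π × 0.0345 = 12.4°
tan(βl) = tan(12.4°) = 0.22
Z_in = Z_0·(Z_L + jZ_0·tanβl)/(Z_0 + jZ_L·tanβl)
     = 100·(375 + j22)/(100 + j82.5)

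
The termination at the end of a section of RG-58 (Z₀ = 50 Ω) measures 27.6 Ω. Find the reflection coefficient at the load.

Γ = -0.289

Γ = (Z_L − Z_0)/(Z_L + Z_0) = (27.6 − 50)/(27.6 + 50) = -22.4/77.6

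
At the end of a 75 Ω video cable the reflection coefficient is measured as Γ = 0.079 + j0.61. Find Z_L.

Z_L ≈ 38.2 + j75 Ω

Z_L = Z_0·(1 + Γ)/(1 − Γ) = 75·(1.08 + j0.61)/(0.921 − j0.61)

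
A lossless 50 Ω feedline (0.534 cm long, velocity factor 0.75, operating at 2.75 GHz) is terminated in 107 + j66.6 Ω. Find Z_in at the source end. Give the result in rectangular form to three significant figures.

λ = v/f = 0.75·c / 2.75 GHz = 0.0818 m
βl = 2π·l/λ = 2π × 0.0653 = 23.5°
tan(βl) = tan(23.5°) = 0.435
Z_in = Z_0·(Z_L + jZ_0·tanβl)/(Z_0 + jZ_L·tanβl)
     = 50·(107 + j88.3)/(21 + j46.5)

Z_in ≈ 122 − j59.8 Ω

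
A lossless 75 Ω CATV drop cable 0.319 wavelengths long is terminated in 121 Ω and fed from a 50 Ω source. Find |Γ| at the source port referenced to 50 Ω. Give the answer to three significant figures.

|Γ| ≈ 0.191

βl = 2π × 0.319 = 115°
tan(βl) = -2.16
Z_in = Z_0·(Z_L + jZ_0·tanβl)/(Z_0 + jZ_L·tanβl) = 52.2 + j19.8 Ω
Γ_s = (Z_in − Z_s)/(Z_in + Z_s) = (2.16 + j19.8)/(102 + j19.8), |Γ_s| = 0.191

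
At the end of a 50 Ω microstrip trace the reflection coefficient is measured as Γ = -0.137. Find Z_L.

Z_L ≈ 38 Ω

Z_L = Z_0·(1 + Γ)/(1 − Γ) = 50·(0.863)/(1.14)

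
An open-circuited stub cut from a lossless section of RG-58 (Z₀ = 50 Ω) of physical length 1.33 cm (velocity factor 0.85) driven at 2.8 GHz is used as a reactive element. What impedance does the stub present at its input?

λ = v/f = 0.85·c / 2.8 GHz = 0.0911 m
βl = 2π·l/λ = 2π × 0.146 = 52.6°
tan(βl) = 1.31
For an open-circuited stub, Z_in = −jZ_0·cot(βl) = −jZ_0/tan(βl)

Z_in ≈ −j38.3 Ω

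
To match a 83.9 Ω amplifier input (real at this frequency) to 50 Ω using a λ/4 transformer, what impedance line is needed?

Z_qwt = √(Z_0·R_L) = √(50 × 83.9) = √4195

Z_qwt ≈ 64.8 Ω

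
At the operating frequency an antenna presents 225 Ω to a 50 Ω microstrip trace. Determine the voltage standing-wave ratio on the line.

Γ = (225 − 50)/(225 + 50) = 0.636
VSWR = (1 + 0.636)/(1 − 0.636)

VSWR ≈ 4.5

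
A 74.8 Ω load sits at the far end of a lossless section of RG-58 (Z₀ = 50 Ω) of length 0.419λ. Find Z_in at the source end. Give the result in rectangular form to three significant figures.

βl = 2π × 0.419 = 151°
tan(βl) = tan(151°) = -0.558
Z_in = Z_0·(Z_L + jZ_0·tanβl)/(Z_0 + jZ_L·tanβl)
     = 50·(74.8 − j27.9)/(50 − j41.7)

Z_in ≈ 57.8 + j20.4 Ω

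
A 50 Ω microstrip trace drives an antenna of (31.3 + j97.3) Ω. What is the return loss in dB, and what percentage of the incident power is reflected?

RL ≈ 2.14 dB; 61.1% of incident power reflected

Γ = (-18.7 + j97.3)/(81.3 + j97.3), |Γ| = 0.781
RL = −20·log₁₀(0.781) = 2.14 dB
P_refl/P_inc = |Γ|² = 0.611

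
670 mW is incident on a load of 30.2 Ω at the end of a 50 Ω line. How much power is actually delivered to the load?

P_delivered ≈ 629 mW

Γ = (30.2 − 50)/(30.2 + 50) = -0.247
|Γ|² = 0.061
P_refl = |Γ|²·P_inc = 40.8 mW, P_del = (1 − |Γ|²)·P_inc = 629 mW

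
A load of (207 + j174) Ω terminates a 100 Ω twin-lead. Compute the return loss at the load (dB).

RL ≈ 4.75 dB

Γ = (107 + j174)/(307 + j174), |Γ| = 0.579
RL = −20·log₁₀|Γ| = −20·log₁₀(0.579)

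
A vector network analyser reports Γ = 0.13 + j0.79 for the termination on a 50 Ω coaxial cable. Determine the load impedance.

Z_L = Z_0·(1 + Γ)/(1 − Γ) = 50·(1.13 + j0.79)/(0.87 − j0.79)

Z_L ≈ 13 + j57.2 Ω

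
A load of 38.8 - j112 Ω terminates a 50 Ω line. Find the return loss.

Γ = (-11.2 − j112)/(88.8 − j112), |Γ| = 0.787
RL = −20·log₁₀|Γ| = −20·log₁₀(0.787)

RL ≈ 2.07 dB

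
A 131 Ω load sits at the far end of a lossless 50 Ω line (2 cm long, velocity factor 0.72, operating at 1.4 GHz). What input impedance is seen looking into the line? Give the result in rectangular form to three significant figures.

λ = v/f = 0.72·c / 1.4 GHz = 0.154 m
βl = 2π·l/λ = 2π × 0.13 = 46.7°
tan(βl) = tan(46.7°) = 1.06
Z_in = Z_0·(Z_L + jZ_0·tanβl)/(Z_0 + jZ_L·tanβl)
     = 50·(131 + j53)/(50 + j139)

Z_in ≈ 31.9 − j35.7 Ω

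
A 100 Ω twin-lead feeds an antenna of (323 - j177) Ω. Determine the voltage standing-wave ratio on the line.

Γ = (Z_L − Z_0)/(Z_L + Z_0) = (223 − j177)/(423 − j177)
|Γ| = 285/459 = 0.621
VSWR = (1 + |Γ|)/(1 − |Γ|) = 1.62/0.379

VSWR ≈ 4.28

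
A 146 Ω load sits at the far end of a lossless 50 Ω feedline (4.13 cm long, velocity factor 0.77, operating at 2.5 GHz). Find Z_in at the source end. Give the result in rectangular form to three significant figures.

Z_in ≈ 80.9 + j64.4 Ω

λ = v/f = 0.77·c / 2.5 GHz = 0.0924 m
βl = 2π·l/λ = 2π × 0.447 = 161°
tan(βl) = tan(161°) = -0.346
Z_in = Z_0·(Z_L + jZ_0·tanβl)/(Z_0 + jZ_L·tanβl)
     = 50·(146 − j17.3)/(50 − j50.5)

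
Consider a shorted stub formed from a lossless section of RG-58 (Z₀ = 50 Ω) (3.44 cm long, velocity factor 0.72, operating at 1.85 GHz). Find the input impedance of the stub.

Z_in ≈ −j174 Ω

λ = v/f = 0.72·c / 1.85 GHz = 0.117 m
βl = 2π·l/λ = 2π × 0.295 = 106°
tan(βl) = -3.47
For a shorted stub, Z_in = jZ_0·tan(βl)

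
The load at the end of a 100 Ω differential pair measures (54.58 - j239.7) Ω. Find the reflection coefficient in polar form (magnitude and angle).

Γ ≈ 0.855 ∠ -43.5°

Γ = (Z_L − Z_0)/(Z_L + Z_0) = (-45.42 − j239.7)/(154.6 − j239.7)
|Γ| = 244/285 = 0.855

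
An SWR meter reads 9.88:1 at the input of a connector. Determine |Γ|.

|Γ| = (S − 1)/(S + 1) = (9.88 − 1)/(9.88 + 1) = 8.88/10.9

|Γ| ≈ 0.816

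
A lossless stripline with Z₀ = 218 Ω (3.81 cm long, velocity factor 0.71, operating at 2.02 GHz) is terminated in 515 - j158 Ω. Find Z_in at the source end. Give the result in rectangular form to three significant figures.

Z_in ≈ 157 + j176 Ω

λ = v/f = 0.71·c / 2.02 GHz = 0.105 m
βl = 2π·l/λ = 2π × 0.361 = 130°
tan(βl) = tan(130°) = -1.19
Z_in = Z_0·(Z_L + jZ_0·tanβl)/(Z_0 + jZ_L·tanβl)
     = 218·(515 − j417)/(30.2 − j612)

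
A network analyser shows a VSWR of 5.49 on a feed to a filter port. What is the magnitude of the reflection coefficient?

|Γ| ≈ 0.692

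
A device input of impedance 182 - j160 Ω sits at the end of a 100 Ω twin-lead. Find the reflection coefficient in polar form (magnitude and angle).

Γ ≈ 0.555 ∠ -33.3°

Γ = (Z_L − Z_0)/(Z_L + Z_0) = (82 − j160)/(282 − j160)
|Γ| = 180/324 = 0.555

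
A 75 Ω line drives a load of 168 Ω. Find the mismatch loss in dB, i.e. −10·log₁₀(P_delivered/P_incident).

Γ = (168 − 75)/(168 + 75) = 0.383
|Γ|² = 0.146, so P_del/P_inc = 1 − |Γ|² = 0.854
ML = −10·log₁₀(1 − |Γ|²)

mismatch loss ≈ 0.688 dB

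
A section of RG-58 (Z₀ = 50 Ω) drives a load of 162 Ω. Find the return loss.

Γ = (162 − 50)/(162 + 50) = 0.528
RL = −20·log₁₀|Γ| = −20·log₁₀(0.528)

RL ≈ 5.54 dB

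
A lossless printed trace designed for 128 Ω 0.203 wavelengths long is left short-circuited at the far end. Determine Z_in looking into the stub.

Z_in ≈ +j421 Ω

βl = 2π × 0.203 = 73.1°
tan(βl) = 3.29
For a short-circuited stub, Z_in = jZ_0·tan(βl)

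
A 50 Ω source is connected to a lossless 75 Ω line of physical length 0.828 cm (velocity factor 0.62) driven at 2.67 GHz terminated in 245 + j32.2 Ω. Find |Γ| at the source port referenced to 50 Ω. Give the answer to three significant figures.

|Γ| ≈ 0.59

λ = v/f = 0.62·c / 2.67 GHz = 0.0697 m
βl = 2π·l/λ = 2π × 0.119 = 42.8°
tan(βl) = 0.926
Z_in = Z_0·(Z_L + jZ_0·tanβl)/(Z_0 + jZ_L·tanβl) = 47.9 − j71.5 Ω
Γ_s = (Z_in − Z_s)/(Z_in + Z_s) = (-2.15 − j71.5)/(97.9 − j71.5), |Γ_s| = 0.59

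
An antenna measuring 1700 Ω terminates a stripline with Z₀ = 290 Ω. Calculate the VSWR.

VSWR ≈ 5.86

Γ = (1700 − 290)/(1700 + 290) = 0.709
VSWR = (1 + 0.709)/(1 − 0.709)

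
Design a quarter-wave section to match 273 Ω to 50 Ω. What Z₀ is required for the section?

Z_qwt ≈ 117 Ω

Z_qwt = √(Z_0·R_L) = √(50 × 273) = √13650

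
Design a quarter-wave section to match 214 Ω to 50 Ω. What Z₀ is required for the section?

Z_qwt ≈ 103 Ω

Z_qwt = √(Z_0·R_L) = √(50 × 214) = √10700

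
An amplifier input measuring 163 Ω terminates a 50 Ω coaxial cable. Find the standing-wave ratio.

Γ = (163 − 50)/(163 + 50) = 0.531
VSWR = (1 + 0.531)/(1 − 0.531)

VSWR ≈ 3.26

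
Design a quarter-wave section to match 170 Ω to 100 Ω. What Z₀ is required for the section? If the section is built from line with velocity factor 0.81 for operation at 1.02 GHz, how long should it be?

Z_qwt = √(Z_0·R_L) = √(100 × 170) = √17000
λ = 0.81·c/f = 0.238 m, so l = λ/4 = 0.0596 m

Z_qwt ≈ 130 Ω; length ≈ 5.96 cm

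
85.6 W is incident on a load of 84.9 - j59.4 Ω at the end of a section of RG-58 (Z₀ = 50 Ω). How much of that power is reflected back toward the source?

P_reflected ≈ 18.7 W

|Γ| = |(34.9 − j59.4)/(134.9 − j59.4)| = 0.467
|Γ|² = 0.218
P_refl = |Γ|²·P_inc = 18.7 W, P_del = (1 − |Γ|²)·P_inc = 66.9 W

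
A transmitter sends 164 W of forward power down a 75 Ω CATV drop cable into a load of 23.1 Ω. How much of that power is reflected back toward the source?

Γ = (23.1 − 75)/(23.1 + 75) = -0.529
|Γ|² = 0.28
P_refl = |Γ|²·P_inc = 45.9 W, P_del = (1 − |Γ|²)·P_inc = 118 W

P_reflected ≈ 45.9 W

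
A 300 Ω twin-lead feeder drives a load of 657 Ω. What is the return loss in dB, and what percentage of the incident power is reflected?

Γ = (657 − 300)/(657 + 300) = 0.373
RL = −20·log₁₀(0.373) = 8.56 dB
P_refl/P_inc = |Γ|² = 0.139

RL ≈ 8.56 dB; 13.9% of incident power reflected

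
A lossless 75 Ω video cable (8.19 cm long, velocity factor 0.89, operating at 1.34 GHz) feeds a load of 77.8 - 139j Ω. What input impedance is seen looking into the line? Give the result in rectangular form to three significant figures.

λ = v/f = 0.89·c / 1.34 GHz = 0.199 m
βl = 2π·l/λ = 2π × 0.411 = 148°
tan(βl) = tan(148°) = -0.626
Z_in = Z_0·(Z_L + jZ_0·tanβl)/(Z_0 + jZ_L·tanβl)
     = 75·(77.8 − j186)/(-12 − j48.7)

Z_in ≈ 242 + j179 Ω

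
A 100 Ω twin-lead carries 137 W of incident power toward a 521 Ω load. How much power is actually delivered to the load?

P_delivered ≈ 74 W

Γ = (521 − 100)/(521 + 100) = 0.678
|Γ|² = 0.46
P_refl = |Γ|²·P_inc = 63 W, P_del = (1 − |Γ|²)·P_inc = 74 W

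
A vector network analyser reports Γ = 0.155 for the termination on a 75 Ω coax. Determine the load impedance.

Z_L = Z_0·(1 + Γ)/(1 − Γ) = 75·(1.16)/(0.845)

Z_L ≈ 103 Ω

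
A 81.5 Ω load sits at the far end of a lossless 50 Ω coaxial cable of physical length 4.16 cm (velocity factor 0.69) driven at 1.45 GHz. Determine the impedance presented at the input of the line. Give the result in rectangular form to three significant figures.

Z_in ≈ 32 + j8.08 Ω

λ = v/f = 0.69·c / 1.45 GHz = 0.143 m
βl = 2π·l/λ = 2π × 0.291 = 105°
tan(βl) = tan(105°) = -3.76
Z_in = Z_0·(Z_L + jZ_0·tanβl)/(Z_0 + jZ_L·tanβl)
     = 50·(81.5 − j188)/(50 − j306)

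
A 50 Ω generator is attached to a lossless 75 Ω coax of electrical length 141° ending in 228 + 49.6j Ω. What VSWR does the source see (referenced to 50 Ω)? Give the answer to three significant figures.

VSWR ≈ 3.6

tan(βl) = -0.81
Z_in = Z_0·(Z_L + jZ_0·tanβl)/(Z_0 + jZ_L·tanβl) = 44.8 + j64.6 Ω
Γ_s = (Z_in − Z_s)/(Z_in + Z_s) = (-5.15 + j64.6)/(94.8 + j64.6), |Γ_s| = 0.565
VSWR = (1 + |Γ_s|)/(1 − |Γ_s|)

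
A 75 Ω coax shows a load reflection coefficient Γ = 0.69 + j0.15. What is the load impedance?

Z_L ≈ 317 + j190 Ω

Z_L = Z_0·(1 + Γ)/(1 − Γ) = 75·(1.69 + j0.15)/(0.31 − j0.15)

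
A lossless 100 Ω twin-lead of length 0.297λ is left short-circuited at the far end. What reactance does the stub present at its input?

βl = 2π × 0.297 = 107°
tan(βl) = -3.29
For a short-circuited stub, Z_in = jZ_0·tan(βl)

X_in ≈ -329 Ω (capacitive)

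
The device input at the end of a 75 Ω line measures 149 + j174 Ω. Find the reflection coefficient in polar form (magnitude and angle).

Γ = (Z_L − Z_0)/(Z_L + Z_0) = (74 + j174)/(224 + j174)
|Γ| = 189/284 = 0.667

Γ ≈ 0.667 ∠ 29.1°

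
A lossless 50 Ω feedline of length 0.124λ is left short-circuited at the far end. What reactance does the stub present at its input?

X_in ≈ 49.4 Ω (inductive)

βl = 2π × 0.124 = 44.6°
tan(βl) = 0.988
For a short-circuited stub, Z_in = jZ_0·tan(βl)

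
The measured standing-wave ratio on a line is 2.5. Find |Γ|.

|Γ| ≈ 0.429

|Γ| = (S − 1)/(S + 1) = (2.5 − 1)/(2.5 + 1) = 1.5/3.5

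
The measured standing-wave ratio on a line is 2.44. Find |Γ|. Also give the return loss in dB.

|Γ| ≈ 0.419; return loss ≈ 7.56 dB

|Γ| = (S − 1)/(S + 1) = (2.44 − 1)/(2.44 + 1) = 1.44/3.44
RL = −20·log₁₀|Γ| = −20·log₁₀(0.419)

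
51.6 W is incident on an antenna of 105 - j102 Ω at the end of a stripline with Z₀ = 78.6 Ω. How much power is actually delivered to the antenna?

P_delivered ≈ 38.6 W

|Γ| = |(26.4 − j102)/(183.6 − j102)| = 0.502
|Γ|² = 0.252
P_refl = |Γ|²·P_inc = 13 W, P_del = (1 − |Γ|²)·P_inc = 38.6 W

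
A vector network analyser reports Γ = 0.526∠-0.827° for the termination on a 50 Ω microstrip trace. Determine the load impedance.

Z_L ≈ 161 − j3.38 Ω

Z_L = Z_0·(1 + Γ)/(1 − Γ) = 50·(1.53 − j0.00759)/(0.474 + j0.00759)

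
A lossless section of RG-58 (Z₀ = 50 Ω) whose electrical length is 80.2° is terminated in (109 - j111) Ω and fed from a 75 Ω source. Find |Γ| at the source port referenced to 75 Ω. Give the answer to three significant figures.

tan(βl) = 5.79
Z_in = Z_0·(Z_L + jZ_0·tanβl)/(Z_0 + jZ_L·tanβl) = 10.7 + j3.12 Ω
Γ_s = (Z_in − Z_s)/(Z_in + Z_s) = (-64.3 + j3.12)/(85.7 + j3.12), |Γ_s| = 0.75

|Γ| ≈ 0.75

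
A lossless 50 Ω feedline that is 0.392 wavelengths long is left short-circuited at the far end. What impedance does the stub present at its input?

βl = 2π × 0.392 = 141°
tan(βl) = -0.806
For a short-circuited stub, Z_in = jZ_0·tan(βl)

Z_in ≈ −j40.3 Ω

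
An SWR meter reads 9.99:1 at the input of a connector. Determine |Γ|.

|Γ| = (S − 1)/(S + 1) = (9.99 − 1)/(9.99 + 1) = 8.99/11

|Γ| ≈ 0.818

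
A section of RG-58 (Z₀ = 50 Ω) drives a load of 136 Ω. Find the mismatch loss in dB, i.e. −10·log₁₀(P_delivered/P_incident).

mismatch loss ≈ 1.04 dB

Γ = (136 − 50)/(136 + 50) = 0.462
|Γ|² = 0.214, so P_del/P_inc = 1 − |Γ|² = 0.786
ML = −10·log₁₀(1 − |Γ|²)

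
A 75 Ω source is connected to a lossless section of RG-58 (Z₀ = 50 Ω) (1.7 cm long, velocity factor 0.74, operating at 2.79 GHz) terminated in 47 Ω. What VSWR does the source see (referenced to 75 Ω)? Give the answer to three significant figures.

VSWR ≈ 1.42

λ = v/f = 0.74·c / 2.79 GHz = 0.0796 m
βl = 2π·l/λ = 2π × 0.214 = 76.9°
tan(βl) = 4.3
Z_in = Z_0·(Z_L + jZ_0·tanβl)/(Z_0 + jZ_L·tanβl) = 52.8 + j1.44 Ω
Γ_s = (Z_in − Z_s)/(Z_in + Z_s) = (-22.2 + j1.44)/(128 + j1.44), |Γ_s| = 0.174
VSWR = (1 + |Γ_s|)/(1 − |Γ_s|)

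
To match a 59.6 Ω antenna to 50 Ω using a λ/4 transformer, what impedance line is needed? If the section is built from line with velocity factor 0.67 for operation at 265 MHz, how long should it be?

Z_qwt ≈ 54.6 Ω; length ≈ 19 cm

Z_qwt = √(Z_0·R_L) = √(50 × 59.6) = √2980
λ = 0.67·c/f = 0.758 m, so l = λ/4 = 0.19 m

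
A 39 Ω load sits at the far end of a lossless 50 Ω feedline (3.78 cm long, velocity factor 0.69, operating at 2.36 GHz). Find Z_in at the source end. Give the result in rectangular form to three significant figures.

λ = v/f = 0.69·c / 2.36 GHz = 0.0877 m
βl = 2π·l/λ = 2π × 0.431 = 155°
tan(βl) = tan(155°) = -0.463
Z_in = Z_0·(Z_L + jZ_0·tanβl)/(Z_0 + jZ_L·tanβl)
     = 50·(39 − j23.2)/(50 − j18.1)

Z_in ≈ 41.9 − j8.02 Ω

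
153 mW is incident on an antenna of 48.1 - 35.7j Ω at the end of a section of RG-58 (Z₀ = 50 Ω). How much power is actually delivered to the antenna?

P_delivered ≈ 135 mW

|Γ| = |(-1.9 − j35.7)/(98.1 − j35.7)| = 0.342
|Γ|² = 0.117
P_refl = |Γ|²·P_inc = 17.9 mW, P_del = (1 − |Γ|²)·P_inc = 135 mW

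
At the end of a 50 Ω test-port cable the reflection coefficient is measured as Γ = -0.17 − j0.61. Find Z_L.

Z_L = Z_0·(1 + Γ)/(1 − Γ) = 50·(0.83 − j0.61)/(1.17 + j0.61)

Z_L ≈ 17.2 − j35 Ω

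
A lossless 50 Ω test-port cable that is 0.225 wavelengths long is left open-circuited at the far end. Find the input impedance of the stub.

Z_in ≈ −j7.92 Ω

βl = 2π × 0.225 = 81°
tan(βl) = 6.31
For an open-circuited stub, Z_in = −jZ_0·cot(βl) = −jZ_0/tan(βl)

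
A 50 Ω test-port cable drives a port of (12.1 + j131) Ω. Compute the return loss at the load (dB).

Γ = (-37.9 + j131)/(62.1 + j131), |Γ| = 0.941
RL = −20·log₁₀|Γ| = −20·log₁₀(0.941)

RL ≈ 0.531 dB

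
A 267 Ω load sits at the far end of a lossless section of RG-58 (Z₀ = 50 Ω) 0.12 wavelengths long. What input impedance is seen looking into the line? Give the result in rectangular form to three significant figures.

Z_in ≈ 19.2 − j49.4 Ω

βl = 2π × 0.12 = 43.2°
tan(βl) = tan(43.2°) = 0.939
Z_in = Z_0·(Z_L + jZ_0·tanβl)/(Z_0 + jZ_L·tanβl)
     = 50·(267 + j47)/(50 + j251)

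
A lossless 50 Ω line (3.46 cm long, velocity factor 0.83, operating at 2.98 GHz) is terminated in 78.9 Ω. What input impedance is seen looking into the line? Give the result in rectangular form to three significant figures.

Z_in ≈ 56.6 + j23.6 Ω

λ = v/f = 0.83·c / 2.98 GHz = 0.0836 m
βl = 2π·l/λ = 2π × 0.414 = 149°
tan(βl) = tan(149°) = -0.599
Z_in = Z_0·(Z_L + jZ_0·tanβl)/(Z_0 + jZ_L·tanβl)
     = 50·(78.9 − j30)/(50 − j47.3)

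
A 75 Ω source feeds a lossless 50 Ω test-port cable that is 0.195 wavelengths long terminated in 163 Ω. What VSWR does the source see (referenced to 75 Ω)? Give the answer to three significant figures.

VSWR ≈ 4.59

βl = 2π × 0.195 = 70.2°
tan(βl) = 2.78
Z_in = Z_0·(Z_L + jZ_0·tanβl)/(Z_0 + jZ_L·tanβl) = 17.1 − j16.1 Ω
Γ_s = (Z_in − Z_s)/(Z_in + Z_s) = (-57.9 − j16.1)/(92.1 − j16.1), |Γ_s| = 0.643
VSWR = (1 + |Γ_s|)/(1 − |Γ_s|)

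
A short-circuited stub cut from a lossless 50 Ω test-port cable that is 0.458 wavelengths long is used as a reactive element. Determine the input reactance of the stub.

X_in ≈ -13.5 Ω (capacitive)

βl = 2π × 0.458 = 165°
tan(βl) = -0.27
For a short-circuited stub, Z_in = jZ_0·tan(βl)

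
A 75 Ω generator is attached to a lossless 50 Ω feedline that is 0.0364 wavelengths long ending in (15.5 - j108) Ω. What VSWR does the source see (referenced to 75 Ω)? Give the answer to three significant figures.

VSWR ≈ 18.1

βl = 2π × 0.0364 = 13.1°
tan(βl) = 0.233
Z_in = Z_0·(Z_L + jZ_0·tanβl)/(Z_0 + jZ_L·tanβl) = 7.22 − j64.5 Ω
Γ_s = (Z_in − Z_s)/(Z_in + Z_s) = (-67.8 − j64.5)/(82.2 − j64.5), |Γ_s| = 0.895
VSWR = (1 + |Γ_s|)/(1 − |Γ_s|)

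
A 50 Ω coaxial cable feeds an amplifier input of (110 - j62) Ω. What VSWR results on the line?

VSWR ≈ 3.02

Γ = (Z_L − Z_0)/(Z_L + Z_0) = (60 − j62)/(160 − j62)
|Γ| = 86.3/172 = 0.503
VSWR = (1 + |Γ|)/(1 − |Γ|) = 1.5/0.497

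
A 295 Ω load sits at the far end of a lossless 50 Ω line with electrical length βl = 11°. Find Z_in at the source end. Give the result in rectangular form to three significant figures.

Z_in ≈ 132 − j142 Ω

tan(βl) = tan(11°) = 0.194
Z_in = Z_0·(Z_L + jZ_0·tanβl)/(Z_0 + jZ_L·tanβl)
     = 50·(295 + j9.72)/(50 + j57.3)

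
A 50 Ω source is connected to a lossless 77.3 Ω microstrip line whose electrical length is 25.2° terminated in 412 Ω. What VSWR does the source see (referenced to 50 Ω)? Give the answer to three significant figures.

VSWR ≈ 7.39

tan(βl) = 0.471
Z_in = Z_0·(Z_L + jZ_0·tanβl)/(Z_0 + jZ_L·tanβl) = 69 − j137 Ω
Γ_s = (Z_in − Z_s)/(Z_in + Z_s) = (19 − j137)/(119 − j137), |Γ_s| = 0.762
VSWR = (1 + |Γ_s|)/(1 − |Γ_s|)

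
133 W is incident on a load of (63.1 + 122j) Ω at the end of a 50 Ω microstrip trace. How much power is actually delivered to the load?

|Γ| = |(13.1 + j122)/(113.1 + j122)| = 0.738
|Γ|² = 0.544
P_refl = |Γ|²·P_inc = 72.4 W, P_del = (1 − |Γ|²)·P_inc = 60.6 W

P_delivered ≈ 60.6 W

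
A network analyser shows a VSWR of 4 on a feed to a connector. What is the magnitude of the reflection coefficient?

|Γ| = (S − 1)/(S + 1) = (4 − 1)/(4 + 1) = 3/5

|Γ| ≈ 0.6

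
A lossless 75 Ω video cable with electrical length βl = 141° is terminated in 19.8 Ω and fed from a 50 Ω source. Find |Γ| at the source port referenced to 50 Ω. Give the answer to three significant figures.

tan(βl) = -0.81
Z_in = Z_0·(Z_L + jZ_0·tanβl)/(Z_0 + jZ_L·tanβl) = 31.4 − j54 Ω
Γ_s = (Z_in − Z_s)/(Z_in + Z_s) = (-18.6 − j54)/(81.4 − j54), |Γ_s| = 0.585

|Γ| ≈ 0.585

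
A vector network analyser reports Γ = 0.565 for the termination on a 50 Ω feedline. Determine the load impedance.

Z_L ≈ 180 Ω

Z_L = Z_0·(1 + Γ)/(1 − Γ) = 50·(1.56)/(0.435)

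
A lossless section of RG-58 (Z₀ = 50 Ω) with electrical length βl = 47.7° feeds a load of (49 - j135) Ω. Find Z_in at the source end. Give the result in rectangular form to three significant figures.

tan(βl) = tan(47.7°) = 1.1
Z_in = Z_0·(Z_L + jZ_0·tanβl)/(Z_0 + jZ_L·tanβl)
     = 50·(49 − j80.1)/(198 + j53.9)

Z_in ≈ 6.4 − j21.9 Ω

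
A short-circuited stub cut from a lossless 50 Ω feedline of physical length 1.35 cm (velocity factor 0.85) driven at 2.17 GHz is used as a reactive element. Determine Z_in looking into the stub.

λ = v/f = 0.85·c / 2.17 GHz = 0.118 m
βl = 2π·l/λ = 2π × 0.115 = 41.4°
tan(βl) = 0.88
For a short-circuited stub, Z_in = jZ_0·tan(βl)

Z_in ≈ +j44 Ω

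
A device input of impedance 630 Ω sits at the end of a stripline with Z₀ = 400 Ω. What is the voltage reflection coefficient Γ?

Γ = 0.223

Γ = (Z_L − Z_0)/(Z_L + Z_0) = (630 − 400)/(630 + 400) = 230/1030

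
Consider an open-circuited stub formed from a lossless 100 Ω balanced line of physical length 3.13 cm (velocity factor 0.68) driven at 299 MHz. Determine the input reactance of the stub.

λ = v/f = 0.68·c / 299 MHz = 0.682 m
βl = 2π·l/λ = 2π × 0.0459 = 16.5°
tan(βl) = 0.297
For an open-circuited stub, Z_in = −jZ_0·cot(βl) = −jZ_0/tan(βl)

X_in ≈ -337 Ω (capacitive)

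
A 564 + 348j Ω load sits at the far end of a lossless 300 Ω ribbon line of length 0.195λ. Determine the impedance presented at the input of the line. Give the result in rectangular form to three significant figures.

Z_in ≈ 153 − j173 Ω

βl = 2π × 0.195 = 70.2°
tan(βl) = tan(70.2°) = 2.78
Z_in = Z_0·(Z_L + jZ_0·tanβl)/(Z_0 + jZ_L·tanβl)
     = 300·(564 + j1180)/(-667 + j1570)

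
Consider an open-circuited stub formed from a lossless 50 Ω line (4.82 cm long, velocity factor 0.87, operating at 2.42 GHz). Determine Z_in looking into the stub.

Z_in ≈ +j144 Ω

λ = v/f = 0.87·c / 2.42 GHz = 0.108 m
βl = 2π·l/λ = 2π × 0.447 = 161°
tan(βl) = -0.347
For an open-circuited stub, Z_in = −jZ_0·cot(βl) = −jZ_0/tan(βl)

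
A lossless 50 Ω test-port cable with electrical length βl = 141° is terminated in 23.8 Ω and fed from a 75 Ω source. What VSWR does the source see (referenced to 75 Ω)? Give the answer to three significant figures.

VSWR ≈ 2.54

tan(βl) = -0.81
Z_in = Z_0·(Z_L + jZ_0·tanβl)/(Z_0 + jZ_L·tanβl) = 34.3 − j27.3 Ω
Γ_s = (Z_in − Z_s)/(Z_in + Z_s) = (-40.7 − j27.3)/(109 − j27.3), |Γ_s| = 0.435
VSWR = (1 + |Γ_s|)/(1 − |Γ_s|)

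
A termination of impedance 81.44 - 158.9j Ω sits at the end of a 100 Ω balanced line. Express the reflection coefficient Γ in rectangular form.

Γ ≈ 0.376 − j0.546

Γ = (Z_L − Z_0)/(Z_L + Z_0) = (-18.56 − j158.9)/(181.4 − j158.9)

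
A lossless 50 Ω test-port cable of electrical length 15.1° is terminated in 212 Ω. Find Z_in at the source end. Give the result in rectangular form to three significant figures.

tan(βl) = tan(15.1°) = 0.27
Z_in = Z_0·(Z_L + jZ_0·tanβl)/(Z_0 + jZ_L·tanβl)
     = 50·(212 + j13.5)/(50 + j57.2)

Z_in ≈ 98.5 − j99.2 Ω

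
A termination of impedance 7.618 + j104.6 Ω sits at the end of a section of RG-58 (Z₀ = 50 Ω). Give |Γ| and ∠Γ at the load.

Γ = (Z_L − Z_0)/(Z_L + Z_0) = (-42.38 + j104.6)/(57.62 + j104.6)
|Γ| = 113/119 = 0.945

Γ ≈ 0.945 ∠ 50.9°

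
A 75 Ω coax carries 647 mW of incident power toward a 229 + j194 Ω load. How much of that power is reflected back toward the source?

P_reflected ≈ 305 mW

|Γ| = |(154 + j194)/(304 + j194)| = 0.687
|Γ|² = 0.472
P_refl = |Γ|²·P_inc = 305 mW, P_del = (1 − |Γ|²)·P_inc = 342 mW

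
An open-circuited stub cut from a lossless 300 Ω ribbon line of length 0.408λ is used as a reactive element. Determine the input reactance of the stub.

βl = 2π × 0.408 = 147°
tan(βl) = -0.652
For an open-circuited stub, Z_in = −jZ_0·cot(βl) = −jZ_0/tan(βl)

X_in ≈ 460 Ω (inductive)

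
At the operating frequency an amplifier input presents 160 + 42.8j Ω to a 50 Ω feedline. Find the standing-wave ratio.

VSWR ≈ 3.45

Γ = (Z_L − Z_0)/(Z_L + Z_0) = (110 + j42.8)/(210 + j42.8)
|Γ| = 118/214 = 0.551
VSWR = (1 + |Γ|)/(1 − |Γ|) = 1.55/0.449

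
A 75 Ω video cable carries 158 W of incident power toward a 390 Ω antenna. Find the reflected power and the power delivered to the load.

Γ = (390 − 75)/(390 + 75) = 0.677
|Γ|² = 0.459
P_refl = |Γ|²·P_inc = 72.5 W, P_del = (1 − |Γ|²)·P_inc = 85.5 W

P_reflected ≈ 72.5 W; P_delivered ≈ 85.5 W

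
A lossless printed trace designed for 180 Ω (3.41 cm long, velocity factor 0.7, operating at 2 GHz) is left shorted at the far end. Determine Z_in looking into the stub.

Z_in ≈ −j355 Ω

λ = v/f = 0.7·c / 2 GHz = 0.105 m
βl = 2π·l/λ = 2π × 0.325 = 117°
tan(βl) = -1.97
For a shorted stub, Z_in = jZ_0·tan(βl)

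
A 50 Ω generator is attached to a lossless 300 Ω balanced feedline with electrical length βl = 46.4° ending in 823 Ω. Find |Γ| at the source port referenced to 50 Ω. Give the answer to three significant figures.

tan(βl) = 1.05
Z_in = Z_0·(Z_L + jZ_0·tanβl)/(Z_0 + jZ_L·tanβl) = 186 − j221 Ω
Γ_s = (Z_in − Z_s)/(Z_in + Z_s) = (136 − j221)/(236 − j221), |Γ_s| = 0.803

|Γ| ≈ 0.803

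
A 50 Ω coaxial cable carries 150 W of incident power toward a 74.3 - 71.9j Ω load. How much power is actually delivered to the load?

|Γ| = |(24.3 − j71.9)/(124.3 − j71.9)| = 0.529
|Γ|² = 0.279
P_refl = |Γ|²·P_inc = 41.9 W, P_del = (1 − |Γ|²)·P_inc = 108 W

P_delivered ≈ 108 W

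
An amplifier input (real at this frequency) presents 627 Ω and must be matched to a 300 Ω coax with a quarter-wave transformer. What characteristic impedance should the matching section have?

Z_qwt = √(Z_0·R_L) = √(300 × 627) = √188100

Z_qwt ≈ 434 Ω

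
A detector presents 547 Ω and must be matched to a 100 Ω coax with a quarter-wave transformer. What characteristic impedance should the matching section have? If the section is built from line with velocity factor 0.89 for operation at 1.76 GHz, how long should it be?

Z_qwt ≈ 234 Ω; length ≈ 3.79 cm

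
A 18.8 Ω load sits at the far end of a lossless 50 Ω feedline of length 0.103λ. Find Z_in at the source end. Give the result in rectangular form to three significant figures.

Z_in ≈ 27.3 + j30 Ω

βl = 2π × 0.103 = 37.1°
tan(βl) = tan(37.1°) = 0.756
Z_in = Z_0·(Z_L + jZ_0·tanβl)/(Z_0 + jZ_L·tanβl)
     = 50·(18.8 + j37.8)/(50 + j14.2)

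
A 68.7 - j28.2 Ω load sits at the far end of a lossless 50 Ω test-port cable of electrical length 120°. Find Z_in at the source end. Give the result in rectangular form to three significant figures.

Z_in ≈ 48.5 + j28.4 Ω

tan(βl) = tan(120°) = -1.73
Z_in = Z_0·(Z_L + jZ_0·tanβl)/(Z_0 + jZ_L·tanβl)
     = 50·(68.7 − j115)/(1.16 − j119)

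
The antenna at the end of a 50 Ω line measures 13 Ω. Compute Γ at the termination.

Γ = (Z_L − Z_0)/(Z_L + Z_0) = (13 − 50)/(13 + 50) = -37/63

Γ = -0.587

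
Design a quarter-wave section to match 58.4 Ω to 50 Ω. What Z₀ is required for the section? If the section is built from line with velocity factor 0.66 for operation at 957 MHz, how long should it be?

Z_qwt ≈ 54 Ω; length ≈ 5.17 cm

Z_qwt = √(Z_0·R_L) = √(50 × 58.4) = √2920
λ = 0.66·c/f = 0.207 m, so l = λ/4 = 0.0517 m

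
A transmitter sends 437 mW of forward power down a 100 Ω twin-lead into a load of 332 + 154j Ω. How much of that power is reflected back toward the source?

P_reflected ≈ 161 mW

|Γ| = |(232 + j154)/(432 + j154)| = 0.607
|Γ|² = 0.369
P_refl = |Γ|²·P_inc = 161 mW, P_del = (1 − |Γ|²)·P_inc = 276 mW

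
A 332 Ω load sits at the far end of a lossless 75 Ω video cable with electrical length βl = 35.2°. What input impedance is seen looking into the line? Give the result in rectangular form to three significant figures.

tan(βl) = tan(35.2°) = 0.705
Z_in = Z_0·(Z_L + jZ_0·tanβl)/(Z_0 + jZ_L·tanβl)
     = 75·(332 + j52.9)/(75 + j234)

Z_in ≈ 46.2 − j91.5 Ω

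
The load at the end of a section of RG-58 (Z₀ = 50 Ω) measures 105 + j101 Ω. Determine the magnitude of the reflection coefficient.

Γ = (Z_L − Z_0)/(Z_L + Z_0) = (55 + j101)/(155 + j101)
|Γ| = 115/185

|Γ| ≈ 0.622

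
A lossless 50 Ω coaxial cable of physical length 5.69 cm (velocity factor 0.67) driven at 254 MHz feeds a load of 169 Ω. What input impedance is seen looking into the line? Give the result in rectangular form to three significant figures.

λ = v/f = 0.67·c / 254 MHz = 0.791 m
βl = 2π·l/λ = 2π × 0.0719 = 25.9°
tan(βl) = tan(25.9°) = 0.485
Z_in = Z_0·(Z_L + jZ_0·tanβl)/(Z_0 + jZ_L·tanβl)
     = 50·(169 + j24.3)/(50 + j82)

Z_in ≈ 56.6 − j68.5 Ω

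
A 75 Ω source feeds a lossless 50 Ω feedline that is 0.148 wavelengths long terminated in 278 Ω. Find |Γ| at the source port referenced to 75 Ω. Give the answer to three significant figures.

|Γ| ≈ 0.741

βl = 2π × 0.148 = 53.3°
tan(βl) = 1.34
Z_in = Z_0·(Z_L + jZ_0·tanβl)/(Z_0 + jZ_L·tanβl) = 13.7 − j35.5 Ω
Γ_s = (Z_in − Z_s)/(Z_in + Z_s) = (-61.3 − j35.5)/(88.7 − j35.5), |Γ_s| = 0.741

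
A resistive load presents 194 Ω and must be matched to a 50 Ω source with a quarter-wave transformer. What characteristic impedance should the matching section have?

Z_qwt = √(Z_0·R_L) = √(50 × 194) = √9700

Z_qwt ≈ 98.5 Ω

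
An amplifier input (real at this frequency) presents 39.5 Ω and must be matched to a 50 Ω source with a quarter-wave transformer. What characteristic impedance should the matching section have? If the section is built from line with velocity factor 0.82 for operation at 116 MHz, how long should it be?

Z_qwt ≈ 44.4 Ω; length ≈ 53 cm

Z_qwt = √(Z_0·R_L) = √(50 × 39.5) = √1975
λ = 0.82·c/f = 2.12 m, so l = λ/4 = 0.53 m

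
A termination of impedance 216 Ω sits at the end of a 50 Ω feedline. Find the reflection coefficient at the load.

Γ = 0.624

Γ = (Z_L − Z_0)/(Z_L + Z_0) = (216 − 50)/(216 + 50) = 166/266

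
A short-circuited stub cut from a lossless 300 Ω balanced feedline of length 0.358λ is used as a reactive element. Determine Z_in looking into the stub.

βl = 2π × 0.358 = 129°
tan(βl) = -1.24
For a short-circuited stub, Z_in = jZ_0·tan(βl)

Z_in ≈ −j372 Ω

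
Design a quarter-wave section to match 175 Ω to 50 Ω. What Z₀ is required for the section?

Z_qwt = √(Z_0·R_L) = √(50 × 175) = √8750

Z_qwt ≈ 93.5 Ω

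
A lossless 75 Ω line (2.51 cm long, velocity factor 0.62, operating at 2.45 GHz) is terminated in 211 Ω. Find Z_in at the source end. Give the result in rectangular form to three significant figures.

λ = v/f = 0.62·c / 2.45 GHz = 0.0759 m
βl = 2π·l/λ = 2π × 0.331 = 119°
tan(βl) = tan(119°) = -1.8
Z_in = Z_0·(Z_L + jZ_0·tanβl)/(Z_0 + jZ_L·tanβl)
     = 75·(211 − j135)/(75 − j380)

Z_in ≈ 33.6 + j35 Ω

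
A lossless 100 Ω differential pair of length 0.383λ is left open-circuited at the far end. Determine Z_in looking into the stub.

Z_in ≈ +j111 Ω

βl = 2π × 0.383 = 138°
tan(βl) = -0.904
For an open-circuited stub, Z_in = −jZ_0·cot(βl) = −jZ_0/tan(βl)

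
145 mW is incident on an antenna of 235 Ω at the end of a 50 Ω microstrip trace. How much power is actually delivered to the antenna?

P_delivered ≈ 83.9 mW

Γ = (235 − 50)/(235 + 50) = 0.649
|Γ|² = 0.421
P_refl = |Γ|²·P_inc = 61.1 mW, P_del = (1 − |Γ|²)·P_inc = 83.9 mW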